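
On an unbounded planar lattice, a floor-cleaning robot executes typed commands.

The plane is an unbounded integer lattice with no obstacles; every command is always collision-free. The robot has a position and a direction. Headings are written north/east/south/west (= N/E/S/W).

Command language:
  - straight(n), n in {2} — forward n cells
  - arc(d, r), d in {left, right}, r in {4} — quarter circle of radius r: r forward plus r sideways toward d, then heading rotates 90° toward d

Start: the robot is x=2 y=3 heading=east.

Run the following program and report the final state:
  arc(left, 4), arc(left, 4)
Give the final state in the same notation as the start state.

x=2 y=11 heading=west

from: x=2 y=3 heading=east
t=1 arc(left, 4) ⇒ x=6 y=7 heading=north
t=2 arc(left, 4) ⇒ x=2 y=11 heading=west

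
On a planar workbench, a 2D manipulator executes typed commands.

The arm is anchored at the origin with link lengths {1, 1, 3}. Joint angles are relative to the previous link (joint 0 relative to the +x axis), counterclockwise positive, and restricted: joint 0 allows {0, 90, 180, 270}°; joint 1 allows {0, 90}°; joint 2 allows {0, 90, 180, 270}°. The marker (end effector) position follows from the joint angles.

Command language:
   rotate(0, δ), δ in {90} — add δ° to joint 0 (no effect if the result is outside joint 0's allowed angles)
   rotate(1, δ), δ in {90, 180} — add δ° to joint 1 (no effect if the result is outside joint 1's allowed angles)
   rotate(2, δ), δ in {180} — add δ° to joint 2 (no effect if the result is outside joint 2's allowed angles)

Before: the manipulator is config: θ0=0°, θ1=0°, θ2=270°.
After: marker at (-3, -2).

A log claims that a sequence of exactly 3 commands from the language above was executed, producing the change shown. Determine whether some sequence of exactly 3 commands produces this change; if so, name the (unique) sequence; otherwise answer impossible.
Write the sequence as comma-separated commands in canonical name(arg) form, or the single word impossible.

rotate(0, 90), rotate(0, 90), rotate(0, 90)

start: config: θ0=0°, θ1=0°, θ2=270°
1. rotate(0, 90) → config: θ0=90°, θ1=0°, θ2=270°
2. rotate(0, 90) → config: θ0=180°, θ1=0°, θ2=270°
3. rotate(0, 90) → config: θ0=270°, θ1=0°, θ2=270°
no other 3-command option fits: unique.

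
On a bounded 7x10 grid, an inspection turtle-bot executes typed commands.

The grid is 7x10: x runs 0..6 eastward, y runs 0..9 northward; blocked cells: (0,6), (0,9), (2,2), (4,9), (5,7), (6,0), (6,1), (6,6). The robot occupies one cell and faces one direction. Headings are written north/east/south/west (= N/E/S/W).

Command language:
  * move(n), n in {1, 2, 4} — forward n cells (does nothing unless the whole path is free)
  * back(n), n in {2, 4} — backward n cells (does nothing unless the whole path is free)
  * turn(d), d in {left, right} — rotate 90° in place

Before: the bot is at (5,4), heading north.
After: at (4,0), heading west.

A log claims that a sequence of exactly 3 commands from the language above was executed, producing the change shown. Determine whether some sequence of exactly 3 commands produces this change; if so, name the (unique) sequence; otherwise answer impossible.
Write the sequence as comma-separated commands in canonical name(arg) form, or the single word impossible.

back(4), turn(left), move(1)

key: position moved to (4,0) AND the heading swung to W — translation plus rotation needed
initial: at (5,4), heading north
[1] after back(4): at (5,0), heading north
[2] after turn(left): at (5,0), heading west
[3] after move(1): at (4,0), heading west
no other 3-command option fits: unique.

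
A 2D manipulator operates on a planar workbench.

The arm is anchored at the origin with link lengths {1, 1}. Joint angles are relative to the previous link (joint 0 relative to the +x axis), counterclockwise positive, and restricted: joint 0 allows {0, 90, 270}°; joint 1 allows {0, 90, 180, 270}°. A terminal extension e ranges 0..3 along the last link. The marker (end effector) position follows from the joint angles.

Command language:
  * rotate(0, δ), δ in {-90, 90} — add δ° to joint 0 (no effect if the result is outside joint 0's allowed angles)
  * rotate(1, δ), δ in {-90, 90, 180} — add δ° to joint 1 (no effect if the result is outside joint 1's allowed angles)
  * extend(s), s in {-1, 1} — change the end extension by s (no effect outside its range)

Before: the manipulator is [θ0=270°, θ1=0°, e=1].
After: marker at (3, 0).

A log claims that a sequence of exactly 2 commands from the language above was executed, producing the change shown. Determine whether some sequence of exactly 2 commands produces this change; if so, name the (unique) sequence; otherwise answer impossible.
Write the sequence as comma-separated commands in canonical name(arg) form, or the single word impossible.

rotate(0, -90), rotate(0, 90)

key: running rotate(0, 90) before rotate(0, -90) would end elsewhere — order is forced
start: [θ0=270°, θ1=0°, e=1]
step 1 (rotate(0, -90)): [θ0=270°, θ1=0°, e=1]
step 2 (rotate(0, 90)): [θ0=0°, θ1=0°, e=1]
uniquely the one of 49 2-step routes that fits.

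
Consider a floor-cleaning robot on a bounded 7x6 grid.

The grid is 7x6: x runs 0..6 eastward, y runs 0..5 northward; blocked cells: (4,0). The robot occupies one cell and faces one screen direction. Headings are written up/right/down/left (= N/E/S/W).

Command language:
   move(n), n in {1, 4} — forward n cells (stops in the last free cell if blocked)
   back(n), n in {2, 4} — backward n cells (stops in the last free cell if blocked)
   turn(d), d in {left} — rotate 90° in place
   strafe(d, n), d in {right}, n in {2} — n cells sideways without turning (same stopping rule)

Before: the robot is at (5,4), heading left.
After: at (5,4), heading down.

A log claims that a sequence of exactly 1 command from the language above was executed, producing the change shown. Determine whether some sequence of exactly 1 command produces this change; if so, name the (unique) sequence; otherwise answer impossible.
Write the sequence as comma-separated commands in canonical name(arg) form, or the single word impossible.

key: parked at (5,4) the whole time — nothing moves the robot
initial: at (5,4), heading left
[1] after turn(left): at (5,4), heading down
no rival 1-sequence matches.

turn(left)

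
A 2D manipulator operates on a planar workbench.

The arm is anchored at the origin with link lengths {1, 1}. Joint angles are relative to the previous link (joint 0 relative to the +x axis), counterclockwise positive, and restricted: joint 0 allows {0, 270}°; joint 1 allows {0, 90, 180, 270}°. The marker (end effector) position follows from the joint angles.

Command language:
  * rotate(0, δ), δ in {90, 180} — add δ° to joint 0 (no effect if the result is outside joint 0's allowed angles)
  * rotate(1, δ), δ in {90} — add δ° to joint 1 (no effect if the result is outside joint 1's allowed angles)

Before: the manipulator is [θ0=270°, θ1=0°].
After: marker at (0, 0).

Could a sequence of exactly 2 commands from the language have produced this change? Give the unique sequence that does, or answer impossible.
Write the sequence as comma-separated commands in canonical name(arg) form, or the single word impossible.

rotate(1, 90), rotate(1, 90)

initial: [θ0=270°, θ1=0°]
1. rotate(1, 90) → [θ0=270°, θ1=90°]
2. rotate(1, 90) → [θ0=270°, θ1=180°]
no rival 2-sequence matches.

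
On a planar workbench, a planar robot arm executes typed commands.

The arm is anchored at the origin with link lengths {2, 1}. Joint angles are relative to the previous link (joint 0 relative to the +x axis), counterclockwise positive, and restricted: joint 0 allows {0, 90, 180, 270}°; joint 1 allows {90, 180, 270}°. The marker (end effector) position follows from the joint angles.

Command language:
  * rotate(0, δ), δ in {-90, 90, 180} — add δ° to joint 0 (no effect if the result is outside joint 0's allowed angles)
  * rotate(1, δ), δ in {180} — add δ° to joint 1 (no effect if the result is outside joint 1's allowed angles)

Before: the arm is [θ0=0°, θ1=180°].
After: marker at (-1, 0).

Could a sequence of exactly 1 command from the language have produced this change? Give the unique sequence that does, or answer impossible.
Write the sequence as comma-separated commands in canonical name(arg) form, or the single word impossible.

rotate(0, 180)

from: [θ0=0°, θ1=180°]
[1] after rotate(0, 180): [θ0=180°, θ1=180°]
no rival 1-sequence matches.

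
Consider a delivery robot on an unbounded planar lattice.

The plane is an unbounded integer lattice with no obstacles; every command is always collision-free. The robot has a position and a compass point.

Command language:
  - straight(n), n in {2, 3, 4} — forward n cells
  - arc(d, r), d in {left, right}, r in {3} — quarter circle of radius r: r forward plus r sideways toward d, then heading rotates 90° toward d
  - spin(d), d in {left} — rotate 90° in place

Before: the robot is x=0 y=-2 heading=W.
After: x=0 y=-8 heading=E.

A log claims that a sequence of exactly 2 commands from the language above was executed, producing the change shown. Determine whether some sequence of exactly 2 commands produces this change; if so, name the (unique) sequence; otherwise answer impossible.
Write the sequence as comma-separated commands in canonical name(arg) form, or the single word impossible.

arc(left, 3), arc(left, 3)

key: cell and facing (now E) both changed — the 2 commands mix motion and turning
from: x=0 y=-2 heading=W
1. arc(left, 3) → x=-3 y=-5 heading=S
2. arc(left, 3) → x=0 y=-8 heading=E
no rival 2-sequence matches.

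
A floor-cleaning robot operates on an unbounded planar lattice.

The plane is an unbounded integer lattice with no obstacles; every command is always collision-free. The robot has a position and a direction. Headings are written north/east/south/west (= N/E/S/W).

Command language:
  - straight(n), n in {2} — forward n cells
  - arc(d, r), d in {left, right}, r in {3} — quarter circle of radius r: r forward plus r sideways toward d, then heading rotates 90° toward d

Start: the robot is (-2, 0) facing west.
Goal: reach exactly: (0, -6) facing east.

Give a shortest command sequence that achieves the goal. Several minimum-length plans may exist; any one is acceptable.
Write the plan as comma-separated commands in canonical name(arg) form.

t0: (-2, 0) facing west
t=1 arc(left, 3) ⇒ (-5, -3) facing south
t=2 arc(left, 3) ⇒ (-2, -6) facing east
t=3 straight(2) ⇒ (0, -6) facing east
no 2-step plan works, so 3 is optimal.

arc(left, 3), arc(left, 3), straight(2)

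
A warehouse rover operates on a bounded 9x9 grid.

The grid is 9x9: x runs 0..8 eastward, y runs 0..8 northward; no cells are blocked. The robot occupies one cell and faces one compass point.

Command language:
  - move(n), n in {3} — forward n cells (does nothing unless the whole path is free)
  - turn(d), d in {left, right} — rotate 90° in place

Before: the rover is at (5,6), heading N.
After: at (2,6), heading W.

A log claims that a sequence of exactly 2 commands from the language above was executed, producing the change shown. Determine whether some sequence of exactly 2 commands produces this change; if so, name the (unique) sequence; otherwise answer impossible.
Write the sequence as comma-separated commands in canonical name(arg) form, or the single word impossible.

key: cell and facing (now W) both changed — the 2 commands mix motion and turning
initial: at (5,6), heading N
1. turn(left) → at (5,6), heading W
2. move(3) → at (2,6), heading W
no other 2-command option fits: unique.

turn(left), move(3)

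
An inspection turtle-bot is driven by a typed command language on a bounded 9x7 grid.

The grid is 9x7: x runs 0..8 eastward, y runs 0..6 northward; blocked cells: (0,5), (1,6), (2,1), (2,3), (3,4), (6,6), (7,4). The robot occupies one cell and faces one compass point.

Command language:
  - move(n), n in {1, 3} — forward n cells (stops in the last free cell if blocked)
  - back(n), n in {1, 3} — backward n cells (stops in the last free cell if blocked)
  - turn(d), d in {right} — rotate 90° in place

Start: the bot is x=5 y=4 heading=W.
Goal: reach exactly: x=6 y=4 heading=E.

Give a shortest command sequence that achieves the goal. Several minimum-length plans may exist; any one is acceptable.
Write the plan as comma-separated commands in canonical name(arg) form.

turn(right), turn(right), move(1)

from: x=5 y=4 heading=W
1. turn(right) → x=5 y=4 heading=N
2. turn(right) → x=5 y=4 heading=E
3. move(1) → x=6 y=4 heading=E
shorter routes all fall short; 3 is best.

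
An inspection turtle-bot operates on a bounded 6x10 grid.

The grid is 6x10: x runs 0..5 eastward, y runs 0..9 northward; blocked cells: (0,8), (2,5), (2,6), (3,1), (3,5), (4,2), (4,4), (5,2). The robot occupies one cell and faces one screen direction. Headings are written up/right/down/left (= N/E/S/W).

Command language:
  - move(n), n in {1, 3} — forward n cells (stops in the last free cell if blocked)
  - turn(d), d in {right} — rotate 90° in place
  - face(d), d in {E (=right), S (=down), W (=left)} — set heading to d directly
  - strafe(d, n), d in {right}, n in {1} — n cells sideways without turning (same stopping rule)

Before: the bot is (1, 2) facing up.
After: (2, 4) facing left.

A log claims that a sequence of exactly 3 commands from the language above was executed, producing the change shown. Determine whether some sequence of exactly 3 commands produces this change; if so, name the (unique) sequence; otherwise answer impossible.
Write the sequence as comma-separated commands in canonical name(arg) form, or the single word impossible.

strafe(right, 1), move(3), face(W)

key: move(3) is stopped early by the blocked cell at (2,5)
from: (1, 2) facing up
step 1 (strafe(right, 1)): (2, 2) facing up
step 2 (move(3)): (2, 4) facing up
step 3 (face(W)): (2, 4) facing left
all 343 alternatives checked — unique.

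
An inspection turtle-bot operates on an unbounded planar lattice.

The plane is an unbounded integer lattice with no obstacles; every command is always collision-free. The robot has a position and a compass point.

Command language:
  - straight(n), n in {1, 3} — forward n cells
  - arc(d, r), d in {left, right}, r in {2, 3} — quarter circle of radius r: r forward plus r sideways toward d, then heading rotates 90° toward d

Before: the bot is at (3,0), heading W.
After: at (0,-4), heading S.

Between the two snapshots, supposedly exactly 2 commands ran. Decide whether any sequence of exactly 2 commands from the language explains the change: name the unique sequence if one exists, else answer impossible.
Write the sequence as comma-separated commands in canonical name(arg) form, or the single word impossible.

arc(left, 3), straight(1)

key: position moved to (0,-4) AND the heading swung to S — translation plus rotation needed
begin: at (3,0), heading W
[1] after arc(left, 3): at (0,-3), heading S
[2] after straight(1): at (0,-4), heading S
all 36 alternatives checked — unique.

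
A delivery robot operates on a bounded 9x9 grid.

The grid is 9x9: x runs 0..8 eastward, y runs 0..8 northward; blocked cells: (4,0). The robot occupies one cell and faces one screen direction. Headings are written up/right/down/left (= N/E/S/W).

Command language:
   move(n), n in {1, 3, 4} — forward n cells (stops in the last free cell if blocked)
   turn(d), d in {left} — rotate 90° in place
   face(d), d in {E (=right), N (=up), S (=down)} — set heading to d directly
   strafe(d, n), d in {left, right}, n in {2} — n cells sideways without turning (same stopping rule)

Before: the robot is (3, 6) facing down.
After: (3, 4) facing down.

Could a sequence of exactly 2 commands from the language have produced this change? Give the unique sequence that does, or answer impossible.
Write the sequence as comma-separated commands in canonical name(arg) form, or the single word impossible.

move(1), move(1)

key: still facing S at the end — nothing in the sequence rotates
begin: (3, 6) facing down
[1] after move(1): (3, 5) facing down
[2] after move(1): (3, 4) facing down
no rival 2-sequence matches.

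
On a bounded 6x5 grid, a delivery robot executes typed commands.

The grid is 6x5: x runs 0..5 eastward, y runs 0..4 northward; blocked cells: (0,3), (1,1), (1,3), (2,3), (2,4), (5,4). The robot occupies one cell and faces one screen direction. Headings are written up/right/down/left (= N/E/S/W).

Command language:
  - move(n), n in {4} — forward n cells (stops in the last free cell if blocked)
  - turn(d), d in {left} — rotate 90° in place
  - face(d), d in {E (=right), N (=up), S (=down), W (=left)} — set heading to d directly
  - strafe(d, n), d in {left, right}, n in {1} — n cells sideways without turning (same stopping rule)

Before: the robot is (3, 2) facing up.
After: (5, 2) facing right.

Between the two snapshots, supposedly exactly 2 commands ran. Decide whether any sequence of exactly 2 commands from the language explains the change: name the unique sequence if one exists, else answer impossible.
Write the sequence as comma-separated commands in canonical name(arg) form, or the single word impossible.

key: running move(4) before face(E) would end elsewhere — order is forced
begin: (3, 2) facing up
step 1 (face(E)): (3, 2) facing right
step 2 (move(4)): (5, 2) facing right
no other 2-command option fits: unique.

face(E), move(4)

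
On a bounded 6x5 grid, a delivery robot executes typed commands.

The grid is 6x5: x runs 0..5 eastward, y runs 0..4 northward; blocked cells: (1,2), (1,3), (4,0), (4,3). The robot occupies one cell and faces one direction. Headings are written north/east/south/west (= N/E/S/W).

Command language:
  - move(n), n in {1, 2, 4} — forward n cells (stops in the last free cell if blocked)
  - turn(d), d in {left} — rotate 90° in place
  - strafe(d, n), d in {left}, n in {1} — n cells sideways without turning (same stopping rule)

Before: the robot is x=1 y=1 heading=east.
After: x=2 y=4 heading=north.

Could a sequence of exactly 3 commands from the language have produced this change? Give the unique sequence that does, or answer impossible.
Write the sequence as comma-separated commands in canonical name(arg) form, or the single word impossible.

key: move(4) runs into the grid edge before its full distance
start: x=1 y=1 heading=east
[1] after move(1): x=2 y=1 heading=east
[2] after turn(left): x=2 y=1 heading=north
[3] after move(4): x=2 y=4 heading=north
all 125 alternatives checked — unique.

move(1), turn(left), move(4)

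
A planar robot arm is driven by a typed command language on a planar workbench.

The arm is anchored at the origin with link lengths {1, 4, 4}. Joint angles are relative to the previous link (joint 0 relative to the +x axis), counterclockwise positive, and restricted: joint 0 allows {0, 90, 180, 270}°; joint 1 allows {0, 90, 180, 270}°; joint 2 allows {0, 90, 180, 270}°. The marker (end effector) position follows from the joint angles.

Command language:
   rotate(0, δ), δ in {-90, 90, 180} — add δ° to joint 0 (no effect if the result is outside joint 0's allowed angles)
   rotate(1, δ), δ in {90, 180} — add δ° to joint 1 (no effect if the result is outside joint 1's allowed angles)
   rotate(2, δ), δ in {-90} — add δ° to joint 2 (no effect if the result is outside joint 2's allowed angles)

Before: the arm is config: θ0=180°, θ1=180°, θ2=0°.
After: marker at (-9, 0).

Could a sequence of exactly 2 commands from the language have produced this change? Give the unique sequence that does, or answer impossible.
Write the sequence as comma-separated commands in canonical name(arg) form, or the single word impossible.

from: config: θ0=180°, θ1=180°, θ2=0°
1. rotate(1, 90) → config: θ0=180°, θ1=270°, θ2=0°
2. rotate(1, 90) → config: θ0=180°, θ1=0°, θ2=0°
uniquely the one of 36 2-step routes that fits.

rotate(1, 90), rotate(1, 90)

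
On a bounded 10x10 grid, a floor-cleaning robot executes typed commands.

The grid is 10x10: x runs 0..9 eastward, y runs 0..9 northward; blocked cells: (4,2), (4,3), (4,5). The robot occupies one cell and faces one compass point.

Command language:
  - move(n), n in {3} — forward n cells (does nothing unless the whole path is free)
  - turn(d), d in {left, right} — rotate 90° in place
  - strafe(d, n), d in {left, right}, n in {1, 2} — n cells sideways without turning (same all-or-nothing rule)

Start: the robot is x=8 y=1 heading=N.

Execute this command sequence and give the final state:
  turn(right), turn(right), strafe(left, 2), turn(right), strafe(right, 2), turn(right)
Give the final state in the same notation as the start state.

x=8 y=3 heading=N

from: x=8 y=1 heading=N
t=1 turn(right) ⇒ x=8 y=1 heading=E
t=2 turn(right) ⇒ x=8 y=1 heading=S
t=3 strafe(left, 2) ⇒ x=8 y=1 heading=S
t=4 turn(right) ⇒ x=8 y=1 heading=W
t=5 strafe(right, 2) ⇒ x=8 y=3 heading=W
t=6 turn(right) ⇒ x=8 y=3 heading=N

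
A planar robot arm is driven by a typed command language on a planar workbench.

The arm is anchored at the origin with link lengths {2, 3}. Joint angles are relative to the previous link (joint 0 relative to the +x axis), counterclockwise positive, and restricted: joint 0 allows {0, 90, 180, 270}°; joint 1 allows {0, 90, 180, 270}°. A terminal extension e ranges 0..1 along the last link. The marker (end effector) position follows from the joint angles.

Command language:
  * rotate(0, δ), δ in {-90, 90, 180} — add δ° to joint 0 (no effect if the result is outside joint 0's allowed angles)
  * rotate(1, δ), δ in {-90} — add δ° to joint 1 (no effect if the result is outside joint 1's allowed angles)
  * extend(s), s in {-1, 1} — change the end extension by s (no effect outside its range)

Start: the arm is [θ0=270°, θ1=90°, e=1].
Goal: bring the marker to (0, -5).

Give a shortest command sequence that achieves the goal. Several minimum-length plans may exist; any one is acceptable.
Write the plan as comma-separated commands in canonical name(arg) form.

begin: [θ0=270°, θ1=90°, e=1]
1. rotate(1, -90) → [θ0=270°, θ1=0°, e=1]
2. extend(-1) → [θ0=270°, θ1=0°, e=0]
minimal: 2 command(s), checked below 2.

rotate(1, -90), extend(-1)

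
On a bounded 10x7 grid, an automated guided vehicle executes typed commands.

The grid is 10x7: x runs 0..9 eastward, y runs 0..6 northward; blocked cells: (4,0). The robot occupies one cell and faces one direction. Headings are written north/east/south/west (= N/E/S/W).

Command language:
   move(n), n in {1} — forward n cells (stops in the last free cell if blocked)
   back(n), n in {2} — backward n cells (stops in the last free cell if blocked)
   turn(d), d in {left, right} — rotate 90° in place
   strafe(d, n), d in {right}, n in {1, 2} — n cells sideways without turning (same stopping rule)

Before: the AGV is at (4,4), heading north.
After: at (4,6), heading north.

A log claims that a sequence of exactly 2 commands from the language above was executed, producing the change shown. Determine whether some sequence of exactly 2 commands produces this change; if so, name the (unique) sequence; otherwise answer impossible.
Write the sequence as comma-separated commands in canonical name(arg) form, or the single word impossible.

move(1), move(1)

key: still facing N at the end — nothing in the sequence rotates
t0: at (4,4), heading north
[1] after move(1): at (4,5), heading north
[2] after move(1): at (4,6), heading north
no rival 2-sequence matches.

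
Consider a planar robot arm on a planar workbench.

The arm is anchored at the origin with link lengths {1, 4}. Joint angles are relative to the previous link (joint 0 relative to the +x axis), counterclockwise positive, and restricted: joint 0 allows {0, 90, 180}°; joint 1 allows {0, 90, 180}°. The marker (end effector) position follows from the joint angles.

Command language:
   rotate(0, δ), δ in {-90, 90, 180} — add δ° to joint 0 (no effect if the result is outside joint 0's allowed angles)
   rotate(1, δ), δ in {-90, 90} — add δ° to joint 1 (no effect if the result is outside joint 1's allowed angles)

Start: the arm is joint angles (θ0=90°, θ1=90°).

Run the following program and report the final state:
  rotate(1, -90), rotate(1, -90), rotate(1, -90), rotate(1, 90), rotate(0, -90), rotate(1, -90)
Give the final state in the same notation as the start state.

begin: joint angles (θ0=90°, θ1=90°)
t=1 rotate(1, -90) ⇒ joint angles (θ0=90°, θ1=0°)
t=2 rotate(1, -90) ⇒ joint angles (θ0=90°, θ1=0°)
t=3 rotate(1, -90) ⇒ joint angles (θ0=90°, θ1=0°)
t=4 rotate(1, 90) ⇒ joint angles (θ0=90°, θ1=90°)
t=5 rotate(0, -90) ⇒ joint angles (θ0=0°, θ1=90°)
t=6 rotate(1, -90) ⇒ joint angles (θ0=0°, θ1=0°)

joint angles (θ0=0°, θ1=0°)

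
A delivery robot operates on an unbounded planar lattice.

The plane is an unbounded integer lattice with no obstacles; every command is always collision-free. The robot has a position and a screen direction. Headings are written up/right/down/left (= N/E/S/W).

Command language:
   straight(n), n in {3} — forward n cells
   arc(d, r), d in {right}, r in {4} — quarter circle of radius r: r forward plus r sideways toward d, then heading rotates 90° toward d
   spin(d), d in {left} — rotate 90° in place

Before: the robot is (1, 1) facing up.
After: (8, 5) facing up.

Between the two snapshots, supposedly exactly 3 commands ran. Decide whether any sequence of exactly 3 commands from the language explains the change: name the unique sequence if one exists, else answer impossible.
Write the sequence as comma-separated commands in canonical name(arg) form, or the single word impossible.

arc(right, 4), straight(3), spin(left)

key: heading stays N — rotations cancel among the 3 commands
from: (1, 1) facing up
[1] after arc(right, 4): (5, 5) facing right
[2] after straight(3): (8, 5) facing right
[3] after spin(left): (8, 5) facing up
no other 3-command option fits: unique.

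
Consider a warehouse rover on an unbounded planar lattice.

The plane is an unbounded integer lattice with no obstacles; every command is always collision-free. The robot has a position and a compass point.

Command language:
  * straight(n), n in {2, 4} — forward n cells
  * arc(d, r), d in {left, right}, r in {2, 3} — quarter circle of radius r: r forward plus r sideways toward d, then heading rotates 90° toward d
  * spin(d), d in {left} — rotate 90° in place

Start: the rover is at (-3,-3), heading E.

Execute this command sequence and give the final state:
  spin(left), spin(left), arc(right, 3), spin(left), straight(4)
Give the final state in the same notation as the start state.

at (-10,0), heading W

from: at (-3,-3), heading E
1. spin(left) → at (-3,-3), heading N
2. spin(left) → at (-3,-3), heading W
3. arc(right, 3) → at (-6,0), heading N
4. spin(left) → at (-6,0), heading W
5. straight(4) → at (-10,0), heading W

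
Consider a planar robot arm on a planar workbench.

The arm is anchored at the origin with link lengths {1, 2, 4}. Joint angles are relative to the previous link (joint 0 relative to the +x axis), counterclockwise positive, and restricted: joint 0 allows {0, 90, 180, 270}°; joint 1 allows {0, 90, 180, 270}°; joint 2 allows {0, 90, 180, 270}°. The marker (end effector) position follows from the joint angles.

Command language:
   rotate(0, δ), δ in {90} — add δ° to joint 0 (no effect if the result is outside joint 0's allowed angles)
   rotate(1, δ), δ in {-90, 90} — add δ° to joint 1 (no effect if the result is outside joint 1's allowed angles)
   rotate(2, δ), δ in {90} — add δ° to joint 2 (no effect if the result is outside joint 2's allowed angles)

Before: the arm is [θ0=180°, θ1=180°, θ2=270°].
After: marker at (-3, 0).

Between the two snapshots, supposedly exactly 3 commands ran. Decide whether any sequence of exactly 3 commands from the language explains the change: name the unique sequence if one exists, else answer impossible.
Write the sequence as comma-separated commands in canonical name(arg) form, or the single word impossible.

begin: [θ0=180°, θ1=180°, θ2=270°]
step 1 (rotate(2, 90)): [θ0=180°, θ1=180°, θ2=0°]
step 2 (rotate(2, 90)): [θ0=180°, θ1=180°, θ2=90°]
step 3 (rotate(2, 90)): [θ0=180°, θ1=180°, θ2=180°]
all 64 alternatives checked — unique.

rotate(2, 90), rotate(2, 90), rotate(2, 90)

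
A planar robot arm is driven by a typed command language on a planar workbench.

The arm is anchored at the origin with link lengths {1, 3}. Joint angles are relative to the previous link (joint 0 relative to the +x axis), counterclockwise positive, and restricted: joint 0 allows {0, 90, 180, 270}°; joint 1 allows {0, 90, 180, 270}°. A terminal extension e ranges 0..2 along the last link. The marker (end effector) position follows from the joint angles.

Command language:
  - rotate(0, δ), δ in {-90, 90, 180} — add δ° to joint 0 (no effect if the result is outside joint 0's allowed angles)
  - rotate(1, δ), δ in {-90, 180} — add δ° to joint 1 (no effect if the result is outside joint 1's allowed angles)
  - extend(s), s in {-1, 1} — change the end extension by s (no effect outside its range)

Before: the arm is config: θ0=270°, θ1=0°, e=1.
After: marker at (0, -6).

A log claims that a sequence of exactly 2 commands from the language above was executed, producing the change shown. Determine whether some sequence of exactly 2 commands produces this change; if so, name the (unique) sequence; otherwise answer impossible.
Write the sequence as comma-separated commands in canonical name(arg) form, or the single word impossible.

from: config: θ0=270°, θ1=0°, e=1
1. extend(1) → config: θ0=270°, θ1=0°, e=2
2. extend(1) → config: θ0=270°, θ1=0°, e=2
no other 2-command option fits: unique.

extend(1), extend(1)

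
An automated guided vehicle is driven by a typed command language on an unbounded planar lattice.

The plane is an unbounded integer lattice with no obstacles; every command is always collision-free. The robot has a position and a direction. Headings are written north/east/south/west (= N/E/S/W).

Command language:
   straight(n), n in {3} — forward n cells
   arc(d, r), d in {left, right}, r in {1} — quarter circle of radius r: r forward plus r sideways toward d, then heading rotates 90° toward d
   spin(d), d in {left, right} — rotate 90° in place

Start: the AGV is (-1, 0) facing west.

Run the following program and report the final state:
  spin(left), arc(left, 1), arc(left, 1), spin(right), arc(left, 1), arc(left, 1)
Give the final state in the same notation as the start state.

(1, 2) facing west

t0: (-1, 0) facing west
[1] after spin(left): (-1, 0) facing south
[2] after arc(left, 1): (0, -1) facing east
[3] after arc(left, 1): (1, 0) facing north
[4] after spin(right): (1, 0) facing east
[5] after arc(left, 1): (2, 1) facing north
[6] after arc(left, 1): (1, 2) facing west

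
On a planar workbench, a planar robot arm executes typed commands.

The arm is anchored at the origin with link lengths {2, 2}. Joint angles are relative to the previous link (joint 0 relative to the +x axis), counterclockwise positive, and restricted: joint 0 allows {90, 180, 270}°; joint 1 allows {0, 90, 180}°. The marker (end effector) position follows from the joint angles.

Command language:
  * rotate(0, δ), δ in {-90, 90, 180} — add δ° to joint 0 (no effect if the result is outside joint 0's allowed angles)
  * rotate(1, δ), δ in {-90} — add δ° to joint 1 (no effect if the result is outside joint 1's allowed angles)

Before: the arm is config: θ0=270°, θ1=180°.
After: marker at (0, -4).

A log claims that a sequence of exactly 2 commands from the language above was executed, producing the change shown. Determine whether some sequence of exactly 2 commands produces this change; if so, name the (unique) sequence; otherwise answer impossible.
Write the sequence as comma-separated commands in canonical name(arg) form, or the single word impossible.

rotate(1, -90), rotate(1, -90)

start: config: θ0=270°, θ1=180°
step 1 (rotate(1, -90)): config: θ0=270°, θ1=90°
step 2 (rotate(1, -90)): config: θ0=270°, θ1=0°
no rival 2-sequence matches.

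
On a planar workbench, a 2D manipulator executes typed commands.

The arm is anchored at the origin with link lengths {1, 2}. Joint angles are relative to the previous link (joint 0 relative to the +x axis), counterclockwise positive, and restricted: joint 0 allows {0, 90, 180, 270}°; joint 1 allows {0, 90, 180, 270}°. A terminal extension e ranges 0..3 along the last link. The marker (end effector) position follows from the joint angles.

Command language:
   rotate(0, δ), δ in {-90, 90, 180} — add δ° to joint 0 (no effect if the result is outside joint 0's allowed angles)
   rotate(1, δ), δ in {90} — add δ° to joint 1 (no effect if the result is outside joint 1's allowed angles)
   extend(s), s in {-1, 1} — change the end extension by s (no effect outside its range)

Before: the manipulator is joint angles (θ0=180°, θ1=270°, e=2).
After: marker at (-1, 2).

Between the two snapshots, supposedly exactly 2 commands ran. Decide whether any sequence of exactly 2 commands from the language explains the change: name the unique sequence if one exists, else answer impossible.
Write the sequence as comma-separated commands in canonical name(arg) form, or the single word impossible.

extend(-1), extend(-1)

initial: joint angles (θ0=180°, θ1=270°, e=2)
[1] after extend(-1): joint angles (θ0=180°, θ1=270°, e=1)
[2] after extend(-1): joint angles (θ0=180°, θ1=270°, e=0)
uniquely the one of 36 2-step routes that fits.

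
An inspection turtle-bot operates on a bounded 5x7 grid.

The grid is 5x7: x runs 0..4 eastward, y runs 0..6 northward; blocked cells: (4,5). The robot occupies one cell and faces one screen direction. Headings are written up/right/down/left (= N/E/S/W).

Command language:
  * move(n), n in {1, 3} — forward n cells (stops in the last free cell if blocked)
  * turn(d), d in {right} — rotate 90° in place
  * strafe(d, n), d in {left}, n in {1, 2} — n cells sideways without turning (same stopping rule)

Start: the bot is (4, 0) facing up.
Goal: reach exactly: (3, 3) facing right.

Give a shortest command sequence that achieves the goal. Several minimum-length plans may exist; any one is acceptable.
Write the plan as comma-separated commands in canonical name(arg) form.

move(3), strafe(left, 1), turn(right)

t0: (4, 0) facing up
step 1 (move(3)): (4, 3) facing up
step 2 (strafe(left, 1)): (3, 3) facing up
step 3 (turn(right)): (3, 3) facing right
shorter routes all fall short; 3 is best.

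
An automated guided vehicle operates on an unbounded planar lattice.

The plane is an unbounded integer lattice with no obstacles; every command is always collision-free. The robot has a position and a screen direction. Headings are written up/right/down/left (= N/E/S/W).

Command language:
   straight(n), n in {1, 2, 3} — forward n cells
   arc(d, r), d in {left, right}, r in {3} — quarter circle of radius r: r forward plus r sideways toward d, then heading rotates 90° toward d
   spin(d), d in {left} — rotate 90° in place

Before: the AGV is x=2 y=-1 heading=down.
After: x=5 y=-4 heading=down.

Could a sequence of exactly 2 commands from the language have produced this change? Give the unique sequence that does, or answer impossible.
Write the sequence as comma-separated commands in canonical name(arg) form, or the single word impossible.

spin(left), arc(right, 3)

key: still facing S at the end — net rotation zero over 2 steps
from: x=2 y=-1 heading=down
step 1 (spin(left)): x=2 y=-1 heading=right
step 2 (arc(right, 3)): x=5 y=-4 heading=down
uniquely the one of 36 2-step routes that fits.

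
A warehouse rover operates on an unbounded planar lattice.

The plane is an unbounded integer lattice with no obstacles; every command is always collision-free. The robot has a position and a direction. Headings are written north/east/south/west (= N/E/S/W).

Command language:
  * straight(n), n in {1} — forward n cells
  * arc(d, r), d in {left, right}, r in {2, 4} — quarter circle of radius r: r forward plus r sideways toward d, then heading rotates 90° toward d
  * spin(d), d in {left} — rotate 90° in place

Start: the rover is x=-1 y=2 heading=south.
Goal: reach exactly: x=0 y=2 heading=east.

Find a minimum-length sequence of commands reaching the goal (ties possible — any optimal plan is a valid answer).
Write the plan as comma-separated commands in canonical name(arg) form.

from: x=-1 y=2 heading=south
step 1 (spin(left)): x=-1 y=2 heading=east
step 2 (straight(1)): x=0 y=2 heading=east
no 1-step plan works, so 2 is optimal.

spin(left), straight(1)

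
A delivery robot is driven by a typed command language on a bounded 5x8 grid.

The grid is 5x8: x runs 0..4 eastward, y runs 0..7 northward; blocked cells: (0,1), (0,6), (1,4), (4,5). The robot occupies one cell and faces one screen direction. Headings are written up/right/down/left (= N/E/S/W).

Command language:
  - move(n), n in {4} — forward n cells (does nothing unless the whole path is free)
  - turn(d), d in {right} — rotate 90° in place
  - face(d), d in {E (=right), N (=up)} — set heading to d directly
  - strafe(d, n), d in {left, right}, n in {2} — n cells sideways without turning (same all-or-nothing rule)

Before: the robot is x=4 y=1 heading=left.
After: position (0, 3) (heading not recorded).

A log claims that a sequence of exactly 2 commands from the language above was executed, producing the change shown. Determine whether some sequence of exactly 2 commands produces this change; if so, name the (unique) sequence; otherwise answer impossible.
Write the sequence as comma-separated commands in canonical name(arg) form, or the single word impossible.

key: order matters: swapping strafe(right, 2) and move(4) lands elsewhere
from: x=4 y=1 heading=left
[1] after strafe(right, 2): x=4 y=3 heading=left
[2] after move(4): x=0 y=3 heading=left
no rival 2-sequence matches.

strafe(right, 2), move(4)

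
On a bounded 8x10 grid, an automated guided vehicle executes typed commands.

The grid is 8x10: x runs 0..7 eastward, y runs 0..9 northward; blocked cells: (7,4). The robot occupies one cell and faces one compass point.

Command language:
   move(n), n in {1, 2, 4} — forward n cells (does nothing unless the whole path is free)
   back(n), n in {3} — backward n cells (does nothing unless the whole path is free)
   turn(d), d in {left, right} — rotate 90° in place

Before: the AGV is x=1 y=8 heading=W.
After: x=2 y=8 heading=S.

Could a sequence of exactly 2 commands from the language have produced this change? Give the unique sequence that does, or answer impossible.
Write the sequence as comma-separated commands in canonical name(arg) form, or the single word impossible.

no 2-step route produces this change.

impossible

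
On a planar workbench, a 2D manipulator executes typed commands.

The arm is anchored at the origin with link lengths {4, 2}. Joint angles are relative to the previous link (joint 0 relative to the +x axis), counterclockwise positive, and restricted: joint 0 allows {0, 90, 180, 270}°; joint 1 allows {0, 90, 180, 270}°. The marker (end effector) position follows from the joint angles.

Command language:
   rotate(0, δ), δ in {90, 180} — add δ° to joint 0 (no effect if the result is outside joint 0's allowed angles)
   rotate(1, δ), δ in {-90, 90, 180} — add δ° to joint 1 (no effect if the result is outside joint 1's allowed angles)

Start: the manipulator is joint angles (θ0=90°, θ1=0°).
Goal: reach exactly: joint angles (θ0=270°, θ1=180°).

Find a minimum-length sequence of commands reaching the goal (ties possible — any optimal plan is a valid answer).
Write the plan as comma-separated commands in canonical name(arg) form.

initial: joint angles (θ0=90°, θ1=0°)
t=1 rotate(0, 180) ⇒ joint angles (θ0=270°, θ1=0°)
t=2 rotate(1, 180) ⇒ joint angles (θ0=270°, θ1=180°)
no 1-step plan works, so 2 is optimal.

rotate(0, 180), rotate(1, 180)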